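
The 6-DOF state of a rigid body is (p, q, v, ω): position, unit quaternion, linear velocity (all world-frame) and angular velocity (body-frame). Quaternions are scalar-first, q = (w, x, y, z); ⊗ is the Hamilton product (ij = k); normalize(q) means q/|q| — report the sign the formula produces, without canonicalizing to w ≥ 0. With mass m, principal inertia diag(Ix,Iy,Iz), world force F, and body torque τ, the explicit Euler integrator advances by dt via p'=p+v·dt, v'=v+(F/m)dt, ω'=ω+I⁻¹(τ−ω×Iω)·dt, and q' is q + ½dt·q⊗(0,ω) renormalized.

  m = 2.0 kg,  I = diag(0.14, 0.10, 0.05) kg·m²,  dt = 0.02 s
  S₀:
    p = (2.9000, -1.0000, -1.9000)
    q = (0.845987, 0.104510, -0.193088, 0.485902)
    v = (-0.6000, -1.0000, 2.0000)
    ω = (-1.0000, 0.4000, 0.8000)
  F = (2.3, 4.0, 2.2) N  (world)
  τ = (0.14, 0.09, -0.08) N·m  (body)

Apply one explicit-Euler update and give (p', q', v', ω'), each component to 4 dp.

p' = (2.8880, -1.0200, -1.8600)
q' = (0.8438, 0.0926, -0.1954, 0.4911)
v' = (-0.5770, -0.9600, 2.0220)
ω' = (-0.9777, 0.4324, 0.7616)

a = (1.1500, 2.0000, 1.1000)
p + v·dt = (2.8880, -1.0200, -1.8600)
v' = v + a·dt = (-0.5770, -0.9600, 2.0220)
(τ − ω×Iω)/I = (1.1143, 1.6200, -1.9200)
ω' = ω + α·dt = (-0.9777, 0.4324, 0.7616)
2q̇ = q⊗(0,ω) = (-0.2069764, -1.1948182, -0.2311152, 0.5255056)
q' = normalize(q + ½dt·q⊗(0,ω)) = (0.8438, 0.0926, -0.1954, 0.4911)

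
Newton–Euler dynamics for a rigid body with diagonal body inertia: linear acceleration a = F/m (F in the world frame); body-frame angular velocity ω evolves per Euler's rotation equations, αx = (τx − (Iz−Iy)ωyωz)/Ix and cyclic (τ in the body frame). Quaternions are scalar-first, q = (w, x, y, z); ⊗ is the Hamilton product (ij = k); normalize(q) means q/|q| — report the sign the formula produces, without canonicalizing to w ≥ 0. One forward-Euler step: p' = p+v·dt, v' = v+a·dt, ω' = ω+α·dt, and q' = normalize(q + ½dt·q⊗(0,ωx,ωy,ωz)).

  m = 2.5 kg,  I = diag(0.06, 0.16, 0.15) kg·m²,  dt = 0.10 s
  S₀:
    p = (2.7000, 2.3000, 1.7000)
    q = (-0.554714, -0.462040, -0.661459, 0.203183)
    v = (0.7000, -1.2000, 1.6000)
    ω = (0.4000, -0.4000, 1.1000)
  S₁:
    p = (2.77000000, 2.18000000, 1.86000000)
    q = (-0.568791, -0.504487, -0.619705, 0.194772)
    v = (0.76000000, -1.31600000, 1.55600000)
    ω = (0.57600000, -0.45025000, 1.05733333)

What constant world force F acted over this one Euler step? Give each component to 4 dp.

velocity change Δv = (0.06000000, -0.11600000, -0.04400000)
m·(v₁−v₀)/dt = (1.5000, -2.9000, -1.1000)

F = (1.5000, -2.9000, -1.1000)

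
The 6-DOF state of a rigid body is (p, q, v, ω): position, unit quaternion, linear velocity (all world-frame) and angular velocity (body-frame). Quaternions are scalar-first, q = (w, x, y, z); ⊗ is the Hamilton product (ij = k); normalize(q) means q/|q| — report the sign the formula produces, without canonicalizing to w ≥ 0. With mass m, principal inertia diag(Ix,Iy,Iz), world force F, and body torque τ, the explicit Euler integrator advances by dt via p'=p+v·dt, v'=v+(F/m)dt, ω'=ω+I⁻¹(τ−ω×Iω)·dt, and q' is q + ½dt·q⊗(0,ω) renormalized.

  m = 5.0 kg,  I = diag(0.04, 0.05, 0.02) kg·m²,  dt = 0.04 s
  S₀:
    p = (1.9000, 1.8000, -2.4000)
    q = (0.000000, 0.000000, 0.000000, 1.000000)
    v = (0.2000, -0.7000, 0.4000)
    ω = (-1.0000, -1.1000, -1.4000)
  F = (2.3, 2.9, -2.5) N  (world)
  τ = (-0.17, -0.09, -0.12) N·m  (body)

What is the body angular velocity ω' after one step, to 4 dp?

ω' = (-1.1238, -1.1944, -1.6620)

gyro term ω×Iω = (-0.0462, 0.0280, 0.0110)
α = I⁻¹(τ − ω×Iω) = (-3.0950, -2.3600, -6.5500)
new body rate ω' = (-1.1238, -1.1944, -1.6620)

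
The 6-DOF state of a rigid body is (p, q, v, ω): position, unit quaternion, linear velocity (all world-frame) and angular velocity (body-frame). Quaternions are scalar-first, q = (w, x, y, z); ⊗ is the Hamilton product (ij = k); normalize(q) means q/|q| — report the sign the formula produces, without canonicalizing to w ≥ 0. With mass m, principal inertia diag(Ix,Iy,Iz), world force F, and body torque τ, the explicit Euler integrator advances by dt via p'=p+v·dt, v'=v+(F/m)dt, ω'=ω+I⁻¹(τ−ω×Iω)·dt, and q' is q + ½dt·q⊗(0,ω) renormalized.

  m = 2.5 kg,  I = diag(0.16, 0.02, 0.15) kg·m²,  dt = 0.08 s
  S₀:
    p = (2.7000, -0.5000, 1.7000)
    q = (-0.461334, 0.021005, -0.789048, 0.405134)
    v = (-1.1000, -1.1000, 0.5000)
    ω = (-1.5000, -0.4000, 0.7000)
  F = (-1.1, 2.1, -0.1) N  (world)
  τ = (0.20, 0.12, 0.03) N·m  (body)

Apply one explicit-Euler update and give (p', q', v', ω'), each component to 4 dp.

p' = (2.6120, -0.5880, 1.7400)
q' = (-0.4829, 0.0330, -0.8047, 0.3437)
v' = (-1.1352, -1.0328, 0.4968)
ω' = (-1.3818, 0.1220, 0.7608)

(τ − ω×Iω)/I = (1.4775, 6.5250, 0.7600)
ω' = ω + α·dt = (-1.3818, 0.1220, 0.7608)
2q̇ = q⊗(0,ω) = (-0.5677055, 0.3017210, -0.4378709, -1.5149078)
updated quaternion q' = (-0.4829, 0.0330, -0.8047, 0.3437)
p + v·dt = (2.6120, -0.5880, 1.7400)
v + (F/m)dt = (-1.1352, -1.0328, 0.4968)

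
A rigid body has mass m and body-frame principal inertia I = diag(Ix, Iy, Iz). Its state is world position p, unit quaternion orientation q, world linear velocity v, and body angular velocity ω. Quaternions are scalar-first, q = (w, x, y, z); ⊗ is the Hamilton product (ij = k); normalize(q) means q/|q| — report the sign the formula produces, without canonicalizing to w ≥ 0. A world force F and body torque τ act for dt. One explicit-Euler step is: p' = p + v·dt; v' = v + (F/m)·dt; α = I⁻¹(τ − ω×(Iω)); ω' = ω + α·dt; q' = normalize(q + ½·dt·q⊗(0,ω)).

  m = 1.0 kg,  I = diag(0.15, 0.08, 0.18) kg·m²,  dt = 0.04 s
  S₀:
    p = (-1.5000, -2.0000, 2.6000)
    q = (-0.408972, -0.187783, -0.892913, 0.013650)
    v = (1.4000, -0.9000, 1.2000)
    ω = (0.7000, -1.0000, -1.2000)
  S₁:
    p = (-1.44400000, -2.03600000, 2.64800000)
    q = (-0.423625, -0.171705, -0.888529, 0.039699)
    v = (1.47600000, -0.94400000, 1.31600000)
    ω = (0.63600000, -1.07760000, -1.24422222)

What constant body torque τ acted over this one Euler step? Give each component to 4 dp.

ω₁ − ω₀ = (-0.06400000, -0.07760000, -0.04422222)
gyro term ω₀×Iω₀ = (0.1200, 0.0252, 0.0490)
applied torque τ = (-0.1200, -0.1300, -0.1500)

τ = (-0.1200, -0.1300, -0.1500)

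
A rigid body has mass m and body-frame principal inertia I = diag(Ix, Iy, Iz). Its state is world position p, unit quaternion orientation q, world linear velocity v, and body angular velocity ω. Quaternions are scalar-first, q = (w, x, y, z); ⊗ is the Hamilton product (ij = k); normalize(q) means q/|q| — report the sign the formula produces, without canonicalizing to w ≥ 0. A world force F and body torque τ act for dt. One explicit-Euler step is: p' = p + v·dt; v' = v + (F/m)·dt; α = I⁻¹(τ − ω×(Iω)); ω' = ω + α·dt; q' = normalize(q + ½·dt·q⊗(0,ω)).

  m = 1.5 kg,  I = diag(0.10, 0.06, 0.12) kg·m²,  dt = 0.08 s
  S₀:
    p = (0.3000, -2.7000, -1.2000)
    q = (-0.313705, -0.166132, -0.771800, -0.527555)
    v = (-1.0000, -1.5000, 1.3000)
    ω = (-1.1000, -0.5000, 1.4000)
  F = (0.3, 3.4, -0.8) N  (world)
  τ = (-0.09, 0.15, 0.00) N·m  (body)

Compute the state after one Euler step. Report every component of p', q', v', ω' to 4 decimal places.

p' = (0.2200, -2.8200, -1.0960)
q' = (-0.3061, -0.2055, -0.7310, -0.5742)
v' = (-0.9840, -1.3187, 1.2573)
ω' = (-1.1384, -0.3411, 1.4147)

new position p' = (0.2200, -2.8200, -1.0960)
v + (F/m)dt = (-0.9840, -1.3187, 1.2573)
(τ − ω×Iω)/I = (-0.4800, 1.9867, 0.1833)
ω + α·dt = (-1.1384, -0.3411, 1.4147)
2q̇ = q⊗(0,ω) = (0.1699318, -0.9992220, 0.9697478, -1.2051010)
updated quaternion q' = (-0.3061, -0.2055, -0.7310, -0.5742)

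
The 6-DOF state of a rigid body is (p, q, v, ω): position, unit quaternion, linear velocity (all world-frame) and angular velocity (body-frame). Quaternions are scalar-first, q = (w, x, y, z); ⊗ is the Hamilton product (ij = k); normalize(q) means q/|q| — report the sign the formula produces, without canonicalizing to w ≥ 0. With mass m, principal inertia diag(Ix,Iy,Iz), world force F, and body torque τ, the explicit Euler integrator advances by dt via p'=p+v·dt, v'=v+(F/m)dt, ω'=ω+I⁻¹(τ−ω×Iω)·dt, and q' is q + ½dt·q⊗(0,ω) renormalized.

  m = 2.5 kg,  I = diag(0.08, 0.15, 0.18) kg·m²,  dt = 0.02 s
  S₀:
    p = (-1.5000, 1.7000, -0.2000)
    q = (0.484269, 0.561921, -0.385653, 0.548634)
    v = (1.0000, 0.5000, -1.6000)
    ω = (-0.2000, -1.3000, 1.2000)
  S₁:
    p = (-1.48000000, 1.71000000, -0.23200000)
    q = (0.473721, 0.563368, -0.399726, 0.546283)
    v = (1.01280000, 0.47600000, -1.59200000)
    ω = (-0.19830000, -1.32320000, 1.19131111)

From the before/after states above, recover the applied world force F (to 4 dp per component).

F = (1.6000, -3.0000, 1.0000)

v₁ − v₀ = (0.01280000, -0.02400000, 0.00800000)
F = m·Δv/dt = (1.6000, -3.0000, 1.0000)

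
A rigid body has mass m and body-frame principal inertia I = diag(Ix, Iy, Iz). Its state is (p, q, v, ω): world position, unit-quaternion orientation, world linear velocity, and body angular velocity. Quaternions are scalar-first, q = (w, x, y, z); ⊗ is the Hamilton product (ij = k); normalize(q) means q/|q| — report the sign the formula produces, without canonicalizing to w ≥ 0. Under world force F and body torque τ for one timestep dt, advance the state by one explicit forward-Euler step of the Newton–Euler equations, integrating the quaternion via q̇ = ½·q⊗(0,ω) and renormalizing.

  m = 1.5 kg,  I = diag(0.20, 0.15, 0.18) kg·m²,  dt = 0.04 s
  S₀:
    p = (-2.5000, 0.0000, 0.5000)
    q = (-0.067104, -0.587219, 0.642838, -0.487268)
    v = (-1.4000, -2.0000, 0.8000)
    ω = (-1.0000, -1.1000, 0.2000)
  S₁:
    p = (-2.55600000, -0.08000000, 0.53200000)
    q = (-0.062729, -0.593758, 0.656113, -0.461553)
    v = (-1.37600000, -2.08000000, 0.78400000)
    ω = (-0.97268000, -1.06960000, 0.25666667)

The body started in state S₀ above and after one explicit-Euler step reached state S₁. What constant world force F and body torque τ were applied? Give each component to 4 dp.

ω₁ − ω₀ = (0.02732000, 0.03040000, 0.05666667)
ω₀×(Iω₀) = (-0.0066, -0.0040, -0.0550)
applied torque τ = (0.1300, 0.1100, 0.2000)
v₁ − v₀ = (0.02400000, -0.08000000, -0.01600000)
applied force F = (0.9000, -3.0000, -0.6000)

F = (0.9000, -3.0000, -0.6000)
τ = (0.1300, 0.1100, 0.2000)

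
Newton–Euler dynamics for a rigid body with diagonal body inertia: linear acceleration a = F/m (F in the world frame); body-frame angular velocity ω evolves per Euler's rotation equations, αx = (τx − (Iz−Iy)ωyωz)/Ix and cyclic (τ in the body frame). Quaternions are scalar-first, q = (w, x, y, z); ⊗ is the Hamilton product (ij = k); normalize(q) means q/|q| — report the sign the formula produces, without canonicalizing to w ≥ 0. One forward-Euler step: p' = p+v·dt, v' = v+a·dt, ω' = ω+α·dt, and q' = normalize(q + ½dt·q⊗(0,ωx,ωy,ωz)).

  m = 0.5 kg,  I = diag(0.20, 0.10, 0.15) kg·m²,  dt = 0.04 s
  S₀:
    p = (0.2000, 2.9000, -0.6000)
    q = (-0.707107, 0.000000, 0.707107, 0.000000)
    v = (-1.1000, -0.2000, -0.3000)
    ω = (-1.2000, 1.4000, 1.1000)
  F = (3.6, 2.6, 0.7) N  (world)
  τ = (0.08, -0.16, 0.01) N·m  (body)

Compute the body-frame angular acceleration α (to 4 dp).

ω×(Iω) gyroscopic = (0.0770, -0.0660, 0.1680)
α = I⁻¹(τ − ω×Iω) = (0.0150, -0.9400, -1.0533)

α = (0.0150, -0.9400, -1.0533)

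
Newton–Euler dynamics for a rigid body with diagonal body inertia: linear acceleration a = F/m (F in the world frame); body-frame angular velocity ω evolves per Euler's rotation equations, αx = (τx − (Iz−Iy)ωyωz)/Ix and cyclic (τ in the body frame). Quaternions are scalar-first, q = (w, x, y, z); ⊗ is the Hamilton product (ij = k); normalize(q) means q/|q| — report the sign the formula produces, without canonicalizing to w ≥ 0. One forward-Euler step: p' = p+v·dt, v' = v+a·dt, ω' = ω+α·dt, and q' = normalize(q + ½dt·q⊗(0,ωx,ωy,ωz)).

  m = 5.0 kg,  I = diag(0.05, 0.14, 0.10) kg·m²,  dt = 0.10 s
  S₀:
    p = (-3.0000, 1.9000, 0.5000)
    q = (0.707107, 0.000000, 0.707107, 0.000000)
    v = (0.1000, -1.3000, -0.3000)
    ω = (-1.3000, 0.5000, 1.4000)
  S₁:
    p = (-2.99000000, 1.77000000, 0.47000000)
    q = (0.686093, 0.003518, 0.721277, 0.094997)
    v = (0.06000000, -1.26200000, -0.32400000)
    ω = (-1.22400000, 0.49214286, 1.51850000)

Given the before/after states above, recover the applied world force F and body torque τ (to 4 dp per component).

Δv = v₁−v₀ = (-0.04000000, 0.03800000, -0.02400000)
applied force F = (-2.0000, 1.9000, -1.2000)
Δω = ω₁−ω₀ = (0.07600000, -0.00785714, 0.11850000)
I·α + gyro = (0.0100, 0.0800, 0.0600)

F = (-2.0000, 1.9000, -1.2000)
τ = (0.0100, 0.0800, 0.0600)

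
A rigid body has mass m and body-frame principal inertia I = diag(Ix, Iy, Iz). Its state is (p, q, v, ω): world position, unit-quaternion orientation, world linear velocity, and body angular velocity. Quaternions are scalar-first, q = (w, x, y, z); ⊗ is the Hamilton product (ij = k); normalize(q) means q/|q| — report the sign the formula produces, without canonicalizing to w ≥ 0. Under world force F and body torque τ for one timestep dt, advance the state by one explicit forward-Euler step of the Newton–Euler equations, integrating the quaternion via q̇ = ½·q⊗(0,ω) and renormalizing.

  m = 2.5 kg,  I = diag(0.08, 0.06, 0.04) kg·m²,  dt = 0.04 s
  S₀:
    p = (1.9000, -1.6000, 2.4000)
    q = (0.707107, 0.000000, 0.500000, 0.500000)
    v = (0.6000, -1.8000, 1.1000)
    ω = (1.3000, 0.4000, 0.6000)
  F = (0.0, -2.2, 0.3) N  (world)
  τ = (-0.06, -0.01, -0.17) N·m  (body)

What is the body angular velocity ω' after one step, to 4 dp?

precession coupling ω×(Iω) = (-0.0048, 0.0312, -0.0104)
α = I⁻¹(τ − ω×Iω) = (-0.6900, -0.6867, -3.9900)
ω + α·dt = (1.2724, 0.3725, 0.4404)

ω' = (1.2724, 0.3725, 0.4404)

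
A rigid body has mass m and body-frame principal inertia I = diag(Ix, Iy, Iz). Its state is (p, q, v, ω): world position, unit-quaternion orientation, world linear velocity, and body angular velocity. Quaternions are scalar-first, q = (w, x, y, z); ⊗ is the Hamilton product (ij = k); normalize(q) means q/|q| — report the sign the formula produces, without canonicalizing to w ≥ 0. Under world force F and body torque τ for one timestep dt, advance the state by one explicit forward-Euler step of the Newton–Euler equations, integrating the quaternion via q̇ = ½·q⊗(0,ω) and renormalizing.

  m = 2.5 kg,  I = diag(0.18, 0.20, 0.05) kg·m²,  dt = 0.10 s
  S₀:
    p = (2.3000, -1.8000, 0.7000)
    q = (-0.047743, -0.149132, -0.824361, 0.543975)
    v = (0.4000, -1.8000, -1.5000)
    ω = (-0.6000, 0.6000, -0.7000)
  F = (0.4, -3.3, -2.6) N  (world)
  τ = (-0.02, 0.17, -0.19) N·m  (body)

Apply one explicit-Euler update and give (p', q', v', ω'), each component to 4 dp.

p' = (2.3400, -1.9800, 0.5500)
q' = (-0.0084, -0.1350, -0.8461, 0.5157)
v' = (0.4160, -1.9320, -1.6040)
ω' = (-0.6461, 0.6577, -1.0656)

precession coupling ω×(Iω) = (0.0630, 0.0546, -0.0072)
α = I⁻¹(τ − ω×Iω) = (-0.4611, 0.5770, -3.6560)
ω' = ω + α·dt = (-0.6461, 0.6577, -1.0656)
2q̇ = q⊗(0,ω) = (0.7859199, 0.2793135, -0.4594232, -0.5506757)
q' = normalize(q + ½dt·q⊗(0,ω)) = (-0.0084, -0.1350, -0.8461, 0.5157)
a = (0.1600, -1.3200, -1.0400)
p + v·dt = (2.3400, -1.9800, 0.5500)
v + (F/m)dt = (0.4160, -1.9320, -1.6040)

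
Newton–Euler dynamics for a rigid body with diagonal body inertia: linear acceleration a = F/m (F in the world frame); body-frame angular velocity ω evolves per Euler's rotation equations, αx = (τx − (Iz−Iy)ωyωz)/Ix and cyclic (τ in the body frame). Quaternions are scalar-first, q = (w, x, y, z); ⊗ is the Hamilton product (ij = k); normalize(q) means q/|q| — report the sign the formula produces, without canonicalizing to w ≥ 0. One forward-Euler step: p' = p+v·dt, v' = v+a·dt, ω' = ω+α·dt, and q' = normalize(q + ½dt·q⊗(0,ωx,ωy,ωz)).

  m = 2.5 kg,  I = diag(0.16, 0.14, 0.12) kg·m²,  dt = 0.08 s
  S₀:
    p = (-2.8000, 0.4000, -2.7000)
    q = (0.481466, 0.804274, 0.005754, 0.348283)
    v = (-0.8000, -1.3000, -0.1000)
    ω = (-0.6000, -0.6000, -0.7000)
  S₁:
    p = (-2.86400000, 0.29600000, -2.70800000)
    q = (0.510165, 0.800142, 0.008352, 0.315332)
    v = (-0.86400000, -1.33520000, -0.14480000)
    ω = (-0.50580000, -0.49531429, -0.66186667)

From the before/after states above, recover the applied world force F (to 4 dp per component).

velocity change Δv = (-0.06400000, -0.03520000, -0.04480000)
m·(v₁−v₀)/dt = (-2.0000, -1.1000, -1.4000)

F = (-2.0000, -1.1000, -1.4000)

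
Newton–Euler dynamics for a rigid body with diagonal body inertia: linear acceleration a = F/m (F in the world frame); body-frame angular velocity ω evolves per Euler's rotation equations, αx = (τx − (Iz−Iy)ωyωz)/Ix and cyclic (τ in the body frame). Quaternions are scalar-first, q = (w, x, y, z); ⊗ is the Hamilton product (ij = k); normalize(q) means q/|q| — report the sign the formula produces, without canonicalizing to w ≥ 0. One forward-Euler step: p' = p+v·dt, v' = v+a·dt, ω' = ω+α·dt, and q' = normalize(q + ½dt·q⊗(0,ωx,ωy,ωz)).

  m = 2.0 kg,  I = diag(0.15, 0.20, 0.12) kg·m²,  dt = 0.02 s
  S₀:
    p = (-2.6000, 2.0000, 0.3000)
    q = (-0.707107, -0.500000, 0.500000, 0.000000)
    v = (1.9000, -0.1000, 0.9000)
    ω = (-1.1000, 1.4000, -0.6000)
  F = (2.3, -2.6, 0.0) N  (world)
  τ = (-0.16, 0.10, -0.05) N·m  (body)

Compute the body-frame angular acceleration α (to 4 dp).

α = (-1.5147, 0.4010, 0.2250)

ω×(Iω) gyroscopic = (0.0672, 0.0198, -0.0770)
(τ − ω×Iω)/I = (-1.5147, 0.4010, 0.2250)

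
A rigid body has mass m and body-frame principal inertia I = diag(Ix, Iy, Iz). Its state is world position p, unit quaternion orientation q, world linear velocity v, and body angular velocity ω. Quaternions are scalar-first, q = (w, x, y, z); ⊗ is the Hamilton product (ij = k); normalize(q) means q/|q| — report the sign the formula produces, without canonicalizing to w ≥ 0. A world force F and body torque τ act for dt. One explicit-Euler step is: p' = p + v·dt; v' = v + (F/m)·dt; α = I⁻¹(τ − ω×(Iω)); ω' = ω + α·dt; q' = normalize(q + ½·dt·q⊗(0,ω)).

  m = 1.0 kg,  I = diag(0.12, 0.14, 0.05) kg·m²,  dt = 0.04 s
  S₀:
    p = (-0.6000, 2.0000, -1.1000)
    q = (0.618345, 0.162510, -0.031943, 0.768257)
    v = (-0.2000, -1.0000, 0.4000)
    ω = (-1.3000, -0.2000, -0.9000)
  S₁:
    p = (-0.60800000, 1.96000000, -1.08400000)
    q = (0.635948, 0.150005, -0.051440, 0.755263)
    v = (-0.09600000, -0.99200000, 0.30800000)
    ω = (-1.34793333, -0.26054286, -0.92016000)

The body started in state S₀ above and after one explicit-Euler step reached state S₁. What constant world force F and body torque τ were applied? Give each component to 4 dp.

velocity change Δv = (0.10400000, 0.00800000, -0.09200000)
F = m·Δv/dt = (2.6000, 0.2000, -2.3000)
Δω = ω₁−ω₀ = (-0.04793333, -0.06054286, -0.02016000)
τ = I·(Δω/dt) + ω₀×(Iω₀) = (-0.1600, -0.1300, -0.0200)

F = (2.6000, 0.2000, -2.3000)
τ = (-0.1600, -0.1300, -0.0200)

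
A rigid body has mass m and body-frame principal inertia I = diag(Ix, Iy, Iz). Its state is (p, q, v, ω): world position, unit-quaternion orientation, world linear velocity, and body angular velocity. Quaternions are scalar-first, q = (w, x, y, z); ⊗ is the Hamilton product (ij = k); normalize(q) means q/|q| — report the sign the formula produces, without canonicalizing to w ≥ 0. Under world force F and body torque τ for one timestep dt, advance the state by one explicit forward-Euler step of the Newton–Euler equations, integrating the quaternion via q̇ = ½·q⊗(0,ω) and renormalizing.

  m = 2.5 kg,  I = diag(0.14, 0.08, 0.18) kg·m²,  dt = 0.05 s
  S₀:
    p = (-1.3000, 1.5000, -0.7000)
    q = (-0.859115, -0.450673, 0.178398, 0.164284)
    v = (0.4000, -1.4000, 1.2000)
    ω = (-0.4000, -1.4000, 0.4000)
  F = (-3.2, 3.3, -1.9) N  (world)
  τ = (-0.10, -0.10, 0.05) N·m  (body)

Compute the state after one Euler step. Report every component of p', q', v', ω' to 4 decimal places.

p' = (-1.2800, 1.4300, -0.6400)
q' = (-0.8584, -0.4342, 0.2112, 0.1731)
v' = (0.3360, -1.3340, 1.1620)
ω' = (-0.4157, -1.4665, 0.4232)

p + v·dt = (-1.2800, 1.4300, -0.6400)
v' = v + a·dt = (0.3360, -1.3340, 1.1620)
ω×(Iω) gyroscopic = (-0.0560, 0.0064, -0.0336)
angular accel α = (-0.3143, -1.3300, 0.4644)
new body rate ω' = (-0.4157, -1.4665, 0.4232)
2q̇ = q⊗(0,ω) = (0.0037744, 0.6450028, 1.3173166, 0.3586554)
updated quaternion q' = (-0.8584, -0.4342, 0.2112, 0.1731)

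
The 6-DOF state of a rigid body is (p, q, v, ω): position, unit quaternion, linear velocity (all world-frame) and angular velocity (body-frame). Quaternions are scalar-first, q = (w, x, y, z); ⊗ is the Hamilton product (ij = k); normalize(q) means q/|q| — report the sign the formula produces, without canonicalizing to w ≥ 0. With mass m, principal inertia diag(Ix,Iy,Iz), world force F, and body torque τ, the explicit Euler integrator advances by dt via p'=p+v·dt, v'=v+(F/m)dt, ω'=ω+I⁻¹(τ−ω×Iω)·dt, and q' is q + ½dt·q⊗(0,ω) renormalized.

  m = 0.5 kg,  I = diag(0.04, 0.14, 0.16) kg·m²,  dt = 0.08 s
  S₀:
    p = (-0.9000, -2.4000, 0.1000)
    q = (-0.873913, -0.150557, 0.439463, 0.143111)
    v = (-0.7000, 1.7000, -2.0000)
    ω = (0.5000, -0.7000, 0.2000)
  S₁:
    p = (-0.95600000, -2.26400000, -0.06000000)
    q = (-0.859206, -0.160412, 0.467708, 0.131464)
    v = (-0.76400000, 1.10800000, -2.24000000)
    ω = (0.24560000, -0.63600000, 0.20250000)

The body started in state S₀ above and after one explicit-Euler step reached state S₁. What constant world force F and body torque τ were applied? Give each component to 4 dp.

velocity change Δv = (-0.06400000, -0.59200000, -0.24000000)
m·(v₁−v₀)/dt = (-0.4000, -3.7000, -1.5000)
Δω = ω₁−ω₀ = (-0.25440000, 0.06400000, 0.00250000)
gyro term ω₀×Iω₀ = (-0.0028, -0.0120, -0.0350)
I·α + gyro = (-0.1300, 0.1000, -0.0300)

F = (-0.4000, -3.7000, -1.5000)
τ = (-0.1300, 0.1000, -0.0300)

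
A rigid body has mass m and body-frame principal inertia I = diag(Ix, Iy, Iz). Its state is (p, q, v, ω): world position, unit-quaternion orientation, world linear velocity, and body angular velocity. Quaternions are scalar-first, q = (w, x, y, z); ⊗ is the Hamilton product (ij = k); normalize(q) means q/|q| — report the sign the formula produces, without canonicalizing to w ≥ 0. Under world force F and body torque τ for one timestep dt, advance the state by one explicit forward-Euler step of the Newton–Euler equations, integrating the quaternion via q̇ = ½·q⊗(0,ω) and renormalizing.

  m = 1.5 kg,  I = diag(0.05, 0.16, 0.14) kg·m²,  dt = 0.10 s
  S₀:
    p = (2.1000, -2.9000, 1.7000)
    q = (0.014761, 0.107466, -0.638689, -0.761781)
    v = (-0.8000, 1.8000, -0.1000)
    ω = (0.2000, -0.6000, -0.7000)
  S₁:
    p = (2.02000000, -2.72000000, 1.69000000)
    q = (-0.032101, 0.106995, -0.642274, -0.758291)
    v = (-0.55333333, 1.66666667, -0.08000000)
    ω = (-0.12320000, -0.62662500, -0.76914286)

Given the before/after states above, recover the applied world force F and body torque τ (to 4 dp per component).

ω₁ − ω₀ = (-0.32320000, -0.02662500, -0.06914286)
applied torque τ = (-0.1700, -0.0300, -0.1100)
v₁ − v₀ = (0.24666667, -0.13333333, 0.02000000)
m·(v₁−v₀)/dt = (3.7000, -2.0000, 0.3000)

F = (3.7000, -2.0000, 0.3000)
τ = (-0.1700, -0.0300, -0.1100)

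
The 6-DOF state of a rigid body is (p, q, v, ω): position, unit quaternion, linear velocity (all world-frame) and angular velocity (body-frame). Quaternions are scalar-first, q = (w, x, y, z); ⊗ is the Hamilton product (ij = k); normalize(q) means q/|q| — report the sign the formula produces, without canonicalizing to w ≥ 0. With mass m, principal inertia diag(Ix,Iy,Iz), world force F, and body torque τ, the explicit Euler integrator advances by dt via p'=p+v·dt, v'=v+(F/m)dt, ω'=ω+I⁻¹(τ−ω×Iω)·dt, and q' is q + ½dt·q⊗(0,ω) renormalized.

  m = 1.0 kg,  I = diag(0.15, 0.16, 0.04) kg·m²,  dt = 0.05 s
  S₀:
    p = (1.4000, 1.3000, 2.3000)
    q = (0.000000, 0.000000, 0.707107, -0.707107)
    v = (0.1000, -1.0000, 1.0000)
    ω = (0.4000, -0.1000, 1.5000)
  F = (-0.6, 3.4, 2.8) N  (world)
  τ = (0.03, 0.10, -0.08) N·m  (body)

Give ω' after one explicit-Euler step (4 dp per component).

ω' = (0.4040, -0.0894, 1.4005)

gyro term ω×Iω = (0.0180, 0.0660, -0.0004)
α = I⁻¹(τ − ω×Iω) = (0.0800, 0.2125, -1.9900)
ω' = ω + α·dt = (0.4040, -0.0894, 1.4005)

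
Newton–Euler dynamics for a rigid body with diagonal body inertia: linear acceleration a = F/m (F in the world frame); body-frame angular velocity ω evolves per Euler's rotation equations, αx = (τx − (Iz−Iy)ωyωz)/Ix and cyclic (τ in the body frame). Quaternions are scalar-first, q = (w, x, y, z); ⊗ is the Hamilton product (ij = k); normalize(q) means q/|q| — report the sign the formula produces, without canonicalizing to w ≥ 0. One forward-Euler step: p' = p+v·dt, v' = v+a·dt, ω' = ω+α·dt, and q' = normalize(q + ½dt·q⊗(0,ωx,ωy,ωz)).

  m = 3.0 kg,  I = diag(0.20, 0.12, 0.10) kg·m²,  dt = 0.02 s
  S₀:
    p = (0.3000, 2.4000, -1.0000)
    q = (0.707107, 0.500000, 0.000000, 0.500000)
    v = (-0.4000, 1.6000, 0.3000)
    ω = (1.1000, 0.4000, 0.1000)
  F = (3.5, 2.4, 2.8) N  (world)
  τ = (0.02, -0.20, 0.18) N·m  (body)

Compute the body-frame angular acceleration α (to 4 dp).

α = (0.1040, -1.7583, 2.1520)

precession coupling ω×(Iω) = (-0.0008, 0.0110, -0.0352)
α = I⁻¹(τ − ω×Iω) = (0.1040, -1.7583, 2.1520)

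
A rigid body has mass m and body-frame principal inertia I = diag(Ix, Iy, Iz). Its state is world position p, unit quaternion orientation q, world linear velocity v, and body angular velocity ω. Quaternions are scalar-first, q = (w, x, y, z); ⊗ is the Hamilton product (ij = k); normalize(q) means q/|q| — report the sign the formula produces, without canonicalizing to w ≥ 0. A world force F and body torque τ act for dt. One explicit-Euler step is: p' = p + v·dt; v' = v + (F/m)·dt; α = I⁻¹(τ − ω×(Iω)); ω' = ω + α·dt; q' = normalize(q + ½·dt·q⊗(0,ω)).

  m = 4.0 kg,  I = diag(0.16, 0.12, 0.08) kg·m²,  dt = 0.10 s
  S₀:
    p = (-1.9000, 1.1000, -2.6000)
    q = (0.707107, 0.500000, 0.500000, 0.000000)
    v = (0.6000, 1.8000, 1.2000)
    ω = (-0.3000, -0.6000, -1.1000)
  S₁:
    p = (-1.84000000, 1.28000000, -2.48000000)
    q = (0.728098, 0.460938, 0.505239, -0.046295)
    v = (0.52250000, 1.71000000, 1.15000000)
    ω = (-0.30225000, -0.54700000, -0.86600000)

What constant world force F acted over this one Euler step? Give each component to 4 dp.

F = (-3.1000, -3.6000, -2.0000)

Δv = v₁−v₀ = (-0.07750000, -0.09000000, -0.05000000)
applied force F = (-3.1000, -3.6000, -2.0000)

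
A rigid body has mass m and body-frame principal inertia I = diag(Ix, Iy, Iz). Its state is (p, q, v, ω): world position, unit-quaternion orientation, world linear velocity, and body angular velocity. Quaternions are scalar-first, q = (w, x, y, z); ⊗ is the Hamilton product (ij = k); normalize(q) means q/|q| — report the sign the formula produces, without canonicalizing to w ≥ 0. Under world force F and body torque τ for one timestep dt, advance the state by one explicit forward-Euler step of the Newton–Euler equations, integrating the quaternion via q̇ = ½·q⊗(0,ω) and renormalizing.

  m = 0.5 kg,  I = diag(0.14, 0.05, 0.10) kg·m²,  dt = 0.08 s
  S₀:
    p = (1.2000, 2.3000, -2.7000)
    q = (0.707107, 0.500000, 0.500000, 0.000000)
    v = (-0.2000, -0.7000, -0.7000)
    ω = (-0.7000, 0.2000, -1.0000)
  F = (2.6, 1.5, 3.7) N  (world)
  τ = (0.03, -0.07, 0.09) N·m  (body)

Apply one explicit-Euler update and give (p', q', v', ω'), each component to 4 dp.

precession coupling ω×(Iω) = (-0.0100, 0.0280, 0.0126)
(τ − ω×Iω)/I = (0.2857, -1.9600, 0.7740)
ω + α·dt = (-0.6771, 0.0432, -0.9381)
q⊗(0,ω) = (0.2500000, -0.9949749, 0.6414214, -0.2571070)
updated quaternion q' = (0.7162, 0.4596, 0.5250, -0.0103)
a = F/m = (5.2000, 3.0000, 7.4000)
p + v·dt = (1.1840, 2.2440, -2.7560)
new velocity v' = (0.2160, -0.4600, -0.1080)

p' = (1.1840, 2.2440, -2.7560)
q' = (0.7162, 0.4596, 0.5250, -0.0103)
v' = (0.2160, -0.4600, -0.1080)
ω' = (-0.6771, 0.0432, -0.9381)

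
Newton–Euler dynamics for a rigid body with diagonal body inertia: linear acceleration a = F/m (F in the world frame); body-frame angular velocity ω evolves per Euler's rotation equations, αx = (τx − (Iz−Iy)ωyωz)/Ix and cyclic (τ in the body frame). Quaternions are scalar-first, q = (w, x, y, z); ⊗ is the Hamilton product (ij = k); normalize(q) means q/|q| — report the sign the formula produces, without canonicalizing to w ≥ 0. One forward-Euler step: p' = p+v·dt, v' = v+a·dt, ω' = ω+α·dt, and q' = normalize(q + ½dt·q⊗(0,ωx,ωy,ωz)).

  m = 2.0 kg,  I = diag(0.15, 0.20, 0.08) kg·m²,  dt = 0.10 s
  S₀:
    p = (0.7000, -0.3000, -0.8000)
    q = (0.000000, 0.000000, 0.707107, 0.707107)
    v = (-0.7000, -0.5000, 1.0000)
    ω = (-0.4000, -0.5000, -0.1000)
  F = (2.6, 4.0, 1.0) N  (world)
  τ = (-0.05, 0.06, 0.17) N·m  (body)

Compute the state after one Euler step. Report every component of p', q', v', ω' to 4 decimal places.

p' = (0.6300, -0.3500, -0.7000)
q' = (0.0212, 0.0141, 0.6926, 0.7209)
v' = (-0.5700, -0.3000, 1.0500)
ω' = (-0.4293, -0.4714, 0.1000)

angular accel α = (-0.2933, 0.2860, 2.0000)
ω + α·dt = (-0.4293, -0.4714, 0.1000)
q⊗(0,ω) = (0.4242642, 0.2828428, -0.2828428, 0.2828428)
q + ½dt·q⊗(0,ω), renormalized = (0.0212, 0.0141, 0.6926, 0.7209)
a = (1.3000, 2.0000, 0.5000)
p' = p + v·dt = (0.6300, -0.3500, -0.7000)
v' = v + a·dt = (-0.5700, -0.3000, 1.0500)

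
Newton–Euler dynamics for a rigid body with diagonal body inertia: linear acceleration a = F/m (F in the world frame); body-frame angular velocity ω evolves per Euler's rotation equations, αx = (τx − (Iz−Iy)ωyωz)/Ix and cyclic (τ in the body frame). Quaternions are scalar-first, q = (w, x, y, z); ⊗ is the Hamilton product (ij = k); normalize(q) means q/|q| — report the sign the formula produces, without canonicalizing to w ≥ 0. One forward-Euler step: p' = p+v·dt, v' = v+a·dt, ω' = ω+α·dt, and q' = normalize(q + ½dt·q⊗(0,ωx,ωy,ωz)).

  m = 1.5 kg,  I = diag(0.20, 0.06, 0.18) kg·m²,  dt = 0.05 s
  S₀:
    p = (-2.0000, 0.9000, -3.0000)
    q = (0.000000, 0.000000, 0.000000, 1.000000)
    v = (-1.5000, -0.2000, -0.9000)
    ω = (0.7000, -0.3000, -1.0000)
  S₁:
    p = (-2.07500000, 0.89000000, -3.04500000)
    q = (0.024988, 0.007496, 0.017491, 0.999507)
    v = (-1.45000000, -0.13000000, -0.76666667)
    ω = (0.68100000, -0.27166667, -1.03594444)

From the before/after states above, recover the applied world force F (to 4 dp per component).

velocity change Δv = (0.05000000, 0.07000000, 0.13333333)
F = m·Δv/dt = (1.5000, 2.1000, 4.0000)

F = (1.5000, 2.1000, 4.0000)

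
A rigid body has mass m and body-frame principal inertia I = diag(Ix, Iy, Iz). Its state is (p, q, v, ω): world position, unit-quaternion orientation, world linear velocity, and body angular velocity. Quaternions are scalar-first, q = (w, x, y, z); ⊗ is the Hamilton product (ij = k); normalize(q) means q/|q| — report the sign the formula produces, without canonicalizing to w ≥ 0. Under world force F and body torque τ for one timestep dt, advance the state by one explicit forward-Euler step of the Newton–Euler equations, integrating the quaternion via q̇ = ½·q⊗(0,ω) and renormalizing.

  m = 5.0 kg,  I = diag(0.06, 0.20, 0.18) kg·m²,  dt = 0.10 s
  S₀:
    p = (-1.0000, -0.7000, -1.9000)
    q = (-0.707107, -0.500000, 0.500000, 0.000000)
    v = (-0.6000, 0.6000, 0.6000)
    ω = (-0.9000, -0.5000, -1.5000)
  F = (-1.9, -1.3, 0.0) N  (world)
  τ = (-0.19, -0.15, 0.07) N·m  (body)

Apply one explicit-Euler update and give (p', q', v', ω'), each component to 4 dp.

p' = (-1.0600, -0.6400, -1.8400)
q' = (-0.7142, -0.5036, 0.4782, 0.0877)
v' = (-0.6380, 0.5740, 0.6000)
ω' = (-1.1917, -0.4940, -1.4961)

precession coupling ω×(Iω) = (-0.0150, -0.1620, 0.0630)
α = I⁻¹(τ − ω×Iω) = (-2.9167, 0.0600, 0.0389)
ω' = ω + α·dt = (-1.1917, -0.4940, -1.4961)
q⊗(0,ω) = (-0.2000000, -0.1136037, -0.3964465, 1.7606605)
q' = normalize(q + ½dt·q⊗(0,ω)) = (-0.7142, -0.5036, 0.4782, 0.0877)
p' = p + v·dt = (-1.0600, -0.6400, -1.8400)
v + (F/m)dt = (-0.6380, 0.5740, 0.6000)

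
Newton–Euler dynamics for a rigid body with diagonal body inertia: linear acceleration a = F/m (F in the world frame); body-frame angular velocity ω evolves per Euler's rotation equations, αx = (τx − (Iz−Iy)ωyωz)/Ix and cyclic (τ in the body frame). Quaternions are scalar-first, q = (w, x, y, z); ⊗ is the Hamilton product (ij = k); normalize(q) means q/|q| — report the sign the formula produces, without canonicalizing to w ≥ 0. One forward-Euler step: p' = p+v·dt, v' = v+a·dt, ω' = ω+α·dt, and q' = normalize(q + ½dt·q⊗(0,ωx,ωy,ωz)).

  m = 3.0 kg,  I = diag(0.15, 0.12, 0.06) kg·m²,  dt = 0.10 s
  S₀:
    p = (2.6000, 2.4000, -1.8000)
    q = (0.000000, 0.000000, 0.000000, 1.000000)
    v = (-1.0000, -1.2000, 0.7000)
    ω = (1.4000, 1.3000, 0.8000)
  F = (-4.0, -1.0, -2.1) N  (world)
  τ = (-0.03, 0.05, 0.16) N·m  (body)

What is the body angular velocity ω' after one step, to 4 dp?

ω' = (1.4216, 1.2577, 1.1577)

(τ − ω×Iω)/I = (0.2160, -0.4233, 3.5767)
ω + α·dt = (1.4216, 1.2577, 1.1577)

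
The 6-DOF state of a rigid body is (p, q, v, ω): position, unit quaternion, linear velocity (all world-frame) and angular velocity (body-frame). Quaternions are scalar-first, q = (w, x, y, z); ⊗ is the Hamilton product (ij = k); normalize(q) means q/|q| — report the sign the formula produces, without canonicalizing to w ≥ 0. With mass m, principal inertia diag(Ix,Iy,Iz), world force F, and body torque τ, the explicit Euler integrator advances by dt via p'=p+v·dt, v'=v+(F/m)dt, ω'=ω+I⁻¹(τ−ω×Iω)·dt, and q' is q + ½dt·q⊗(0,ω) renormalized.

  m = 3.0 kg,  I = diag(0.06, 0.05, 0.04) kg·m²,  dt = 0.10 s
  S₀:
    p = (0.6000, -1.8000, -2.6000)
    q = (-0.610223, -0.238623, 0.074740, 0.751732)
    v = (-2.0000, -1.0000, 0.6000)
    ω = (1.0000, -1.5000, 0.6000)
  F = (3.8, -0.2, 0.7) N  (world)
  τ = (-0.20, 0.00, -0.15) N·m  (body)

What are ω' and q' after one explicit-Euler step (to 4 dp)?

ω×(Iω) gyroscopic = (0.0090, 0.0120, 0.0150)
(τ − ω×Iω)/I = (-3.4833, -0.2400, -4.1250)
new body rate ω' = (0.6517, -1.5240, 0.1875)
Hamilton product q⊗(0,ω) = (-0.1003062, 0.5622190, 1.8102403, -0.0829393)
q' = normalize(q + ½dt·q⊗(0,ω)) = (-0.6125, -0.2096, 0.1645, 0.7442)

ω' = (0.6517, -1.5240, 0.1875)
q' = (-0.6125, -0.2096, 0.1645, 0.7442)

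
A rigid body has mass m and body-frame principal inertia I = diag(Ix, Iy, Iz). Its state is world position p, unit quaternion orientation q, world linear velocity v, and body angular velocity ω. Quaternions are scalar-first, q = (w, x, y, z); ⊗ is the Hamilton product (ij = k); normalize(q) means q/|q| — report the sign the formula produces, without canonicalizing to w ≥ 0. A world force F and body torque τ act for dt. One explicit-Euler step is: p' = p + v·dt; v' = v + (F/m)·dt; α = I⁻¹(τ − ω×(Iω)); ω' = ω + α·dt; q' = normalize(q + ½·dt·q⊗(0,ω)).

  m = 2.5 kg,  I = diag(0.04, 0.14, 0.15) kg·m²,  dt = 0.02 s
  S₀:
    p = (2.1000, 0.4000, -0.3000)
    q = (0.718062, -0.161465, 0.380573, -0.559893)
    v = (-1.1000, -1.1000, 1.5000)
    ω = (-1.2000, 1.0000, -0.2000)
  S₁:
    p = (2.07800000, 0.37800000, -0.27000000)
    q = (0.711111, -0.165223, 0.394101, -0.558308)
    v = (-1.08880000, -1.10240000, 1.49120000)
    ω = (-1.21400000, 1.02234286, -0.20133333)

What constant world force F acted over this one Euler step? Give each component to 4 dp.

velocity change Δv = (0.01120000, -0.00240000, -0.00880000)
applied force F = (1.4000, -0.3000, -1.1000)

F = (1.4000, -0.3000, -1.1000)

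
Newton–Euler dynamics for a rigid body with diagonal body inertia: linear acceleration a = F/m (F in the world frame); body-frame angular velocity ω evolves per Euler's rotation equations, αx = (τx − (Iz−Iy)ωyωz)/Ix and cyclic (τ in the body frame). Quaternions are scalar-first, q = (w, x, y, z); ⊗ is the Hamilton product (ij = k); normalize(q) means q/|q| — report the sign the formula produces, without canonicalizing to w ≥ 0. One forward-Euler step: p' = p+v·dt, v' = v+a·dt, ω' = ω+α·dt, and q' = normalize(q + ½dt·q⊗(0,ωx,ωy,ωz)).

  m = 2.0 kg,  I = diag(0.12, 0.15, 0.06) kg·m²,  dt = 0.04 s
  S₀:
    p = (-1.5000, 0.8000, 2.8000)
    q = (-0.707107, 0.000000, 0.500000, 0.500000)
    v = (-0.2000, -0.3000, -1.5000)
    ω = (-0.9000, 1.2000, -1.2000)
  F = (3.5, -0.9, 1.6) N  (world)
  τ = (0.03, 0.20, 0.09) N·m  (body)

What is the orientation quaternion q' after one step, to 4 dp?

q⊗(0,ω) = (0.0000000, -0.5636037, -1.2985284, 1.2985284)
q + ½dt·q⊗(0,ω), renormalized = (-0.7066, -0.0113, 0.4737, 0.5256)

q' = (-0.7066, -0.0113, 0.4737, 0.5256)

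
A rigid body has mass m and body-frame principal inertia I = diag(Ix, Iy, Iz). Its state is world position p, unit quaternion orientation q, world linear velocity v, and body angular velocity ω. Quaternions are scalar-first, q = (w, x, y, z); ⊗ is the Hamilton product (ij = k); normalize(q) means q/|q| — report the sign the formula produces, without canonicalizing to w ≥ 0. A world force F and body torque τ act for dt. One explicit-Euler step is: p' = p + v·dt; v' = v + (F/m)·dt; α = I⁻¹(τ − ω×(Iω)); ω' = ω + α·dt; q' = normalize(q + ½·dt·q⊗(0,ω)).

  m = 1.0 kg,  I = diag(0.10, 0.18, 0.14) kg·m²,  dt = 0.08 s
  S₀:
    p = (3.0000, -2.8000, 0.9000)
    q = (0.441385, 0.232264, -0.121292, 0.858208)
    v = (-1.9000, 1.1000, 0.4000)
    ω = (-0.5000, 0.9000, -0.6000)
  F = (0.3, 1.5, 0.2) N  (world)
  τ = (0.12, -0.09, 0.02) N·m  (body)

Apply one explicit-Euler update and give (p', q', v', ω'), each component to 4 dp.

new position p' = (2.8480, -2.7120, 0.9320)
v + (F/m)dt = (-1.8760, 1.2200, 0.4160)
gyro term ω×Iω = (0.0216, -0.0120, -0.0360)
angular accel α = (0.9840, -0.4333, 0.4000)
new body rate ω' = (-0.4213, 0.8653, -0.5680)
2q̇ = q⊗(0,ω) = (0.7402196, -0.9203045, 0.1075009, -0.1164394)
q + ½dt·q⊗(0,ω), renormalized = (0.4705, 0.1952, -0.1169, 0.8526)

p' = (2.8480, -2.7120, 0.9320)
q' = (0.4705, 0.1952, -0.1169, 0.8526)
v' = (-1.8760, 1.2200, 0.4160)
ω' = (-0.4213, 0.8653, -0.5680)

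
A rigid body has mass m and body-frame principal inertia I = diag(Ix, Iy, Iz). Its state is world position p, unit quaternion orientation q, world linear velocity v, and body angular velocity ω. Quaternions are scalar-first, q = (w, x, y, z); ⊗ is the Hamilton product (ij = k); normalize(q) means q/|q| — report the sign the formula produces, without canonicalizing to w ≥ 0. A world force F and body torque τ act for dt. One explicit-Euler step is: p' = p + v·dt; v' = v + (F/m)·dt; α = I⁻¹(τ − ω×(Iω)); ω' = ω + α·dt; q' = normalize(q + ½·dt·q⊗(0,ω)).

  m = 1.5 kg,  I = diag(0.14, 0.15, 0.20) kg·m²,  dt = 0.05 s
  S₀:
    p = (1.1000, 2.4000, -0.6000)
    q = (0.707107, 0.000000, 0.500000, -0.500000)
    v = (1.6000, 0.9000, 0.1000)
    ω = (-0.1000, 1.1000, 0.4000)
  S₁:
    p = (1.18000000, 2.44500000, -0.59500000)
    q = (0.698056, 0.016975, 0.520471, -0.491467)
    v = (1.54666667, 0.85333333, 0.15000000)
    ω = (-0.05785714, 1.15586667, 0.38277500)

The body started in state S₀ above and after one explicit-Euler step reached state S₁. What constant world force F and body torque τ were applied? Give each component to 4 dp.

F = (-1.6000, -1.4000, 1.5000)
τ = (0.1400, 0.1700, -0.0700)

ω₁ − ω₀ = (0.04214286, 0.05586667, -0.01722500)
precession coupling = (0.0220, 0.0024, -0.0011)
τ = I·(Δω/dt) + ω₀×(Iω₀) = (0.1400, 0.1700, -0.0700)
velocity change Δv = (-0.05333333, -0.04666667, 0.05000000)
applied force F = (-1.6000, -1.4000, 1.5000)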